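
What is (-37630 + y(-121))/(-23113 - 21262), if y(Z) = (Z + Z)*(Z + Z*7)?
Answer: -196626/44375 ≈ -4.4310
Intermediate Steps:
y(Z) = 16*Z**2 (y(Z) = (2*Z)*(Z + 7*Z) = (2*Z)*(8*Z) = 16*Z**2)
(-37630 + y(-121))/(-23113 - 21262) = (-37630 + 16*(-121)**2)/(-23113 - 21262) = (-37630 + 16*14641)/(-44375) = (-37630 + 234256)*(-1/44375) = 196626*(-1/44375) = -196626/44375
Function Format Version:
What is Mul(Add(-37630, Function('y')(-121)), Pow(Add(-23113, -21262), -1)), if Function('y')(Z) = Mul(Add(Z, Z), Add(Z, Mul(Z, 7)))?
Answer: Rational(-196626, 44375) ≈ -4.4310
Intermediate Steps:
Function('y')(Z) = Mul(16, Pow(Z, 2)) (Function('y')(Z) = Mul(Mul(2, Z), Add(Z, Mul(7, Z))) = Mul(Mul(2, Z), Mul(8, Z)) = Mul(16, Pow(Z, 2)))
Mul(Add(-37630, Function('y')(-121)), Pow(Add(-23113, -21262), -1)) = Mul(Add(-37630, Mul(16, Pow(-121, 2))), Pow(Add(-23113, -21262), -1)) = Mul(Add(-37630, Mul(16, 14641)), Pow(-44375, -1)) = Mul(Add(-37630, 234256), Rational(-1, 44375)) = Mul(196626, Rational(-1, 44375)) = Rational(-196626, 44375)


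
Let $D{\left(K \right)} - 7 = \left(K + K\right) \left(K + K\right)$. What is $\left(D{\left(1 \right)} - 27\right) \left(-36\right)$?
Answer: $576$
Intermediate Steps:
$D{\left(K \right)} = 7 + 4 K^{2}$ ($D{\left(K \right)} = 7 + \left(K + K\right) \left(K + K\right) = 7 + 2 K 2 K = 7 + 4 K^{2}$)
$\left(D{\left(1 \right)} - 27\right) \left(-36\right) = \left(\left(7 + 4 \cdot 1^{2}\right) - 27\right) \left(-36\right) = \left(\left(7 + 4 \cdot 1\right) - 27\right) \left(-36\right) = \left(\left(7 + 4\right) - 27\right) \left(-36\right) = \left(11 - 27\right) \left(-36\right) = \left(-16\right) \left(-36\right) = 576$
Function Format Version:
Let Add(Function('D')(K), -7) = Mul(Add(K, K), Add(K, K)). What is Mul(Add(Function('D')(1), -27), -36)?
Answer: 576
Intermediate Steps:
Function('D')(K) = Add(7, Mul(4, Pow(K, 2))) (Function('D')(K) = Add(7, Mul(Add(K, K), Add(K, K))) = Add(7, Mul(Mul(2, K), Mul(2, K))) = Add(7, Mul(4, Pow(K, 2))))
Mul(Add(Function('D')(1), -27), -36) = Mul(Add(Add(7, Mul(4, Pow(1, 2))), -27), -36) = Mul(Add(Add(7, Mul(4, 1)), -27), -36) = Mul(Add(Add(7, 4), -27), -36) = Mul(Add(11, -27), -36) = Mul(-16, -36) = 576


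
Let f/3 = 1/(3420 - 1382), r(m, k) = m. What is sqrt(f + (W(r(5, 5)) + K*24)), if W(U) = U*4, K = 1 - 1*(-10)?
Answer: sqrt(1179584210)/2038 ≈ 16.852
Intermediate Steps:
f = 3/2038 (f = 3/(3420 - 1382) = 3/2038 ≈ 0.0014720)
K = 11 (K = 1 + 10 = 11)
W(U) = 4*U
sqrt(f + (W(r(5, 5)) + K*24)) = sqrt(3/2038 + (4*5 + 11*24)) = sqrt(3/2038 + (20 + 264)) = sqrt(3/2038 + 284) = sqrt(578795/2038) = sqrt(1179584210)/2038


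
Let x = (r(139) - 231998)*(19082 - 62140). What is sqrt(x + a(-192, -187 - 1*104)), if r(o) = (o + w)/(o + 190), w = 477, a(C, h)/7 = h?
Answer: 3*sqrt(2451815054015)/47 ≈ 99946.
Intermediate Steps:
a(C, h) = 7*h
r(o) = (477 + o)/(190 + o) (r(o) = (o + 477)/(o + 190) = (477 + o)/(190 + o))
x = 469496595444/47 (x = ((477 + 139)/(190 + 139) - 231998)*(19082 - 62140) = (616/329 - 231998)*(-43058) = ((1/329)*616 - 231998)*(-43058) = (88/47 - 231998)*(-43058) = -10903818/47*(-43058) = 469496595444/47 ≈ 9.9893e+9)
sqrt(x + a(-192, -187 - 1*104)) = sqrt(469496595444/47 + 7*(-187 - 1*104)) = sqrt(469496595444/47 + 7*(-187 - 104)) = sqrt(469496595444/47 + 7*(-291)) = sqrt(469496595444/47 - 2037) = sqrt(469496499705/47) = 3*sqrt(2451815054015)/47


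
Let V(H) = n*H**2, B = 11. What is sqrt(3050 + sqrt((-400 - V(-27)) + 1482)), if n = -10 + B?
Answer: sqrt(3050 + sqrt(353)) ≈ 55.397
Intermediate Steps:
n = 1 (n = -10 + 11 = 1)
V(H) = H**2 (V(H) = 1*H**2 = H**2)
sqrt(3050 + sqrt((-400 - V(-27)) + 1482)) = sqrt(3050 + sqrt((-400 - 1*(-27)**2) + 1482)) = sqrt(3050 + sqrt((-400 - 1*729) + 1482)) = sqrt(3050 + sqrt((-400 - 729) + 1482)) = sqrt(3050 + sqrt(-1129 + 1482)) = sqrt(3050 + sqrt(353))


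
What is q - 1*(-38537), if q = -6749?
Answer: 31788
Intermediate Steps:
q - 1*(-38537) = -6749 - 1*(-38537) = -6749 + 38537 = 31788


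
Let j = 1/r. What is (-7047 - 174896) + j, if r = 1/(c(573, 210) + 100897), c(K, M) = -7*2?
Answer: -81060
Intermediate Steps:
c(K, M) = -14
r = 1/100883 (r = 1/(-14 + 100897) = 1/100883 ≈ 9.9125e-6)
j = 100883 (j = 1/(1/100883) = 100883)
(-7047 - 174896) + j = (-7047 - 174896) + 100883 = -181943 + 100883 = -81060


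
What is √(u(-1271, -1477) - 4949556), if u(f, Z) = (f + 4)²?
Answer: I*√3344267 ≈ 1828.7*I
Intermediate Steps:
u(f, Z) = (4 + f)²
√(u(-1271, -1477) - 4949556) = √((4 - 1271)² - 4949556) = √((-1267)² - 4949556) = √(1605289 - 4949556) = √(-3344267) = I*√3344267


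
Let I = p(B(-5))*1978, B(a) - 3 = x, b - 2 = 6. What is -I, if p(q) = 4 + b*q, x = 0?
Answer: -55384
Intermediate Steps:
b = 8 (b = 2 + 6 = 8)
B(a) = 3 (B(a) = 3 + 0 = 3)
p(q) = 4 + 8*q
I = 55384 (I = (4 + 8*3)*1978 = (4 + 24)*1978 = 28*1978 = 55384)
-I = -1*55384 = -55384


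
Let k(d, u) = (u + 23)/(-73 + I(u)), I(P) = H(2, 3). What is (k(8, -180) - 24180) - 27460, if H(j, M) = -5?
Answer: -4027763/78 ≈ -51638.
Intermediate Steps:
I(P) = -5
k(d, u) = -23/78 - u/78 (k(d, u) = (u + 23)/(-73 - 5) = (23 + u)/(-78) = (23 + u)*(-1/78) = -23/78 - u/78)
(k(8, -180) - 24180) - 27460 = ((-23/78 - 1/78*(-180)) - 24180) - 27460 = ((-23/78 + 30/13) - 24180) - 27460 = (157/78 - 24180) - 27460 = -1885883/78 - 27460 = -4027763/78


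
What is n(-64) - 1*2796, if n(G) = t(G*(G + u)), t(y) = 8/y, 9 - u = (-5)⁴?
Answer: -15210239/5440 ≈ -2796.0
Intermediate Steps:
u = -616 (u = 9 - 1*(-5)⁴ = 9 - 1*625 = 9 - 625 = -616)
n(G) = 8/(G*(-616 + G)) (n(G) = 8/((G*(G - 616))) = 8/((G*(-616 + G))) = 8*(1/(G*(-616 + G))) = 8/(G*(-616 + G)))
n(-64) - 1*2796 = 8/(-64*(-616 - 64)) - 1*2796 = 8*(-1/64)/(-680) - 2796 = 8*(-1/64)*(-1/680) - 2796 = 1/5440 - 2796 = -15210239/5440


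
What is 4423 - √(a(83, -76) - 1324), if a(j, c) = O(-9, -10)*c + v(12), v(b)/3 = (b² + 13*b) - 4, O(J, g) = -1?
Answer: 4423 - 6*I*√10 ≈ 4423.0 - 18.974*I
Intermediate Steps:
v(b) = -12 + 3*b² + 39*b (v(b) = 3*((b² + 13*b) - 4) = 3*(-4 + b² + 13*b) = -12 + 3*b² + 39*b)
a(j, c) = 888 - c (a(j, c) = -c + (-12 + 3*12² + 39*12) = -c + (-12 + 3*144 + 468) = -c + (-12 + 432 + 468) = -c + 888 = 888 - c)
4423 - √(a(83, -76) - 1324) = 4423 - √((888 - 1*(-76)) - 1324) = 4423 - √((888 + 76) - 1324) = 4423 - √(964 - 1324) = 4423 - √(-360) = 4423 - 6*I*√10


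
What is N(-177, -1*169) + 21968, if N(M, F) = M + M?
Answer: 21614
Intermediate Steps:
N(M, F) = 2*M
N(-177, -1*169) + 21968 = 2*(-177) + 21968 = -354 + 21968 = 21614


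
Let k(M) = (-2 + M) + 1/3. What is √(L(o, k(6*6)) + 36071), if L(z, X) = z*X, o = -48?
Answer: √34423 ≈ 185.53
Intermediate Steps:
k(M) = -5/3 + M (k(M) = (-2 + M) + ⅓ = -5/3 + M)
L(z, X) = X*z
√(L(o, k(6*6)) + 36071) = √((-5/3 + 6*6)*(-48) + 36071) = √((-5/3 + 36)*(-48) + 36071) = √((103/3)*(-48) + 36071) = √(-1648 + 36071) = √34423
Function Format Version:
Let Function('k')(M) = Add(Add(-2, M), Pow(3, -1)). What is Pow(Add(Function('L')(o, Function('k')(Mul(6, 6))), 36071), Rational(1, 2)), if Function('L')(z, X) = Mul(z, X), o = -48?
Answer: Pow(34423, Rational(1, 2)) ≈ 185.53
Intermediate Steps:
Function('k')(M) = Add(Rational(-5, 3), M) (Function('k')(M) = Add(Add(-2, M), Rational(1, 3)) = Add(Rational(-5, 3), M))
Function('L')(z, X) = Mul(X, z)
Pow(Add(Function('L')(o, Function('k')(Mul(6, 6))), 36071), Rational(1, 2)) = Pow(Add(Mul(Add(Rational(-5, 3), Mul(6, 6)), -48), 36071), Rational(1, 2)) = Pow(Add(Mul(Add(Rational(-5, 3), 36), -48), 36071), Rational(1, 2)) = Pow(Add(Mul(Rational(103, 3), -48), 36071), Rational(1, 2)) = Pow(Add(-1648, 36071), Rational(1, 2)) = Pow(34423, Rational(1, 2))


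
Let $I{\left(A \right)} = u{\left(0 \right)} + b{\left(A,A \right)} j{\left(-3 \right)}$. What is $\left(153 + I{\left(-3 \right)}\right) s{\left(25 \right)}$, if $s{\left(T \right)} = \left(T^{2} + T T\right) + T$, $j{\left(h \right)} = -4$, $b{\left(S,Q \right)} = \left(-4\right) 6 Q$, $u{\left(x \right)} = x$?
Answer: $-172125$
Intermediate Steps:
$b{\left(S,Q \right)} = - 24 Q$
$s{\left(T \right)} = T + 2 T^{2}$ ($s{\left(T \right)} = \left(T^{2} + T^{2}\right) + T = 2 T^{2} + T = T + 2 T^{2}$)
$I{\left(A \right)} = 96 A$ ($I{\left(A \right)} = 0 + - 24 A \left(-4\right) = 0 + 96 A = 96 A$)
$\left(153 + I{\left(-3 \right)}\right) s{\left(25 \right)} = \left(153 + 96 \left(-3\right)\right) 25 \left(1 + 2 \cdot 25\right) = \left(153 - 288\right) 25 \left(1 + 50\right) = - 135 \cdot 25 \cdot 51 = \left(-135\right) 1275 = -172125$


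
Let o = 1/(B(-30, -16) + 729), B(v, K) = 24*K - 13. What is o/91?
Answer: 1/30212 ≈ 3.3099e-5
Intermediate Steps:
B(v, K) = -13 + 24*K
o = 1/332 (o = 1/((-13 + 24*(-16)) + 729) = 1/((-13 - 384) + 729) = 1/(-397 + 729) = 1/332 ≈ 0.0030120)
o/91 = (1/332)/91 = (1/332)*(1/91) = 1/30212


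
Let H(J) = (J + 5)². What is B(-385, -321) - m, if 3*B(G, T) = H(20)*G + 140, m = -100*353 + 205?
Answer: -135200/3 ≈ -45067.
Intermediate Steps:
H(J) = (5 + J)²
m = -35095 (m = -35300 + 205 = -35095)
B(G, T) = 140/3 + 625*G/3 (B(G, T) = ((5 + 20)²*G + 140)/3 = (25²*G + 140)/3 = (625*G + 140)/3 = (140 + 625*G)/3 = 140/3 + 625*G/3)
B(-385, -321) - m = (140/3 + (625/3)*(-385)) - 1*(-35095) = (140/3 - 240625/3) + 35095 = -240485/3 + 35095 = -135200/3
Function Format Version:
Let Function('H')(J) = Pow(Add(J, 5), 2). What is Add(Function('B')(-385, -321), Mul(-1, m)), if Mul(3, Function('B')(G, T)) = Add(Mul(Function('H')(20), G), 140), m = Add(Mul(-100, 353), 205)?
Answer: Rational(-135200, 3) ≈ -45067.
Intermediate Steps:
Function('H')(J) = Pow(Add(5, J), 2)
m = -35095 (m = Add(-35300, 205) = -35095)
Function('B')(G, T) = Add(Rational(140, 3), Mul(Rational(625, 3), G)) (Function('B')(G, T) = Mul(Rational(1, 3), Add(Mul(Pow(Add(5, 20), 2), G), 140)) = Mul(Rational(1, 3), Add(Mul(Pow(25, 2), G), 140)) = Mul(Rational(1, 3), Add(Mul(625, G), 140)) = Mul(Rational(1, 3), Add(140, Mul(625, G))) = Add(Rational(140, 3), Mul(Rational(625, 3), G)))
Add(Function('B')(-385, -321), Mul(-1, m)) = Add(Add(Rational(140, 3), Mul(Rational(625, 3), -385)), Mul(-1, -35095)) = Add(Add(Rational(140, 3), Rational(-240625, 3)), 35095) = Add(Rational(-240485, 3), 35095) = Rational(-135200, 3)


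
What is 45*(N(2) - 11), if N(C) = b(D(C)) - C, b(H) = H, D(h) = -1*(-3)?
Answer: -450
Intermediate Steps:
D(h) = 3
N(C) = 3 - C
45*(N(2) - 11) = 45*((3 - 1*2) - 11) = 45*((3 - 2) - 11) = 45*(1 - 11) = 45*(-10) = -450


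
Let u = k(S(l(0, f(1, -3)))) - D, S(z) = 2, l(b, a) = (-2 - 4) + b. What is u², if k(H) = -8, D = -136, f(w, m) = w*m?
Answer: 16384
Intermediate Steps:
f(w, m) = m*w
l(b, a) = -6 + b
u = 128 (u = -8 - 1*(-136) = -8 + 136 = 128)
u² = 128² = 16384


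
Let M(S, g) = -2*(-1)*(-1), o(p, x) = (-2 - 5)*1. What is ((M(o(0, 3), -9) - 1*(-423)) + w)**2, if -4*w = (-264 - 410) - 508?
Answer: 2053489/4 ≈ 5.1337e+5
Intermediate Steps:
o(p, x) = -7 (o(p, x) = -7*1 = -7)
M(S, g) = -2 (M(S, g) = 2*(-1) = -2)
w = 591/2 (w = -((-264 - 410) - 508)/4 = -(-674 - 508)/4 = -1/4*(-1182) = 591/2 ≈ 295.50)
((M(o(0, 3), -9) - 1*(-423)) + w)**2 = ((-2 - 1*(-423)) + 591/2)**2 = ((-2 + 423) + 591/2)**2 = (421 + 591/2)**2 = (1433/2)**2 = 2053489/4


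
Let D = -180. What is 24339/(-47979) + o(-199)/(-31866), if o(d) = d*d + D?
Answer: -296329637/169877646 ≈ -1.7444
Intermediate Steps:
o(d) = -180 + d² (o(d) = d*d - 180 = d² - 180 = -180 + d²)
24339/(-47979) + o(-199)/(-31866) = 24339/(-47979) + (-180 + (-199)²)/(-31866) = 24339*(-1/47979) + (-180 + 39601)*(-1/31866) = -8113/15993 + 39421*(-1/31866) = -8113/15993 - 39421/31866 = -296329637/169877646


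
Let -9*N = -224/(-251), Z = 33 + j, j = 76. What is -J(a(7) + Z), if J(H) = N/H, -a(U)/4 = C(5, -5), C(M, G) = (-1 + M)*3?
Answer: 224/137799 ≈ 0.0016256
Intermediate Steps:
C(M, G) = -3 + 3*M
a(U) = -48 (a(U) = -4*(-3 + 3*5) = -4*(-3 + 15) = -4*12 = -48)
Z = 109 (Z = 33 + 76 = 109)
N = -224/2259 (N = -(-224)/(9*(-251)) = -(-224)*(-1)/(9*251) = -⅑*224/251 = -224/2259 ≈ -0.099159)
J(H) = -224/(2259*H)
-J(a(7) + Z) = -(-224)/(2259*(-48 + 109)) = -(-224)/(2259*61) = -1*(-224/137799) = 224/137799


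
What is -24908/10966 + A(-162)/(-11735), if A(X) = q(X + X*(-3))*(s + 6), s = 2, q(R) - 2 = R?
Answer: -160447354/64343005 ≈ -2.4936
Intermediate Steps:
q(R) = 2 + R
A(X) = 16 - 16*X (A(X) = (2 + (X + X*(-3)))*(2 + 6) = (2 + (X - 3*X))*8 = (2 - 2*X)*8 = 16 - 16*X)
-24908/10966 + A(-162)/(-11735) = -24908/10966 + (16 - 16*(-162))/(-11735) = -24908*1/10966 + (16 + 2592)*(-1/11735) = -12454/5483 + 2608*(-1/11735) = -12454/5483 - 2608/11735 = -160447354/64343005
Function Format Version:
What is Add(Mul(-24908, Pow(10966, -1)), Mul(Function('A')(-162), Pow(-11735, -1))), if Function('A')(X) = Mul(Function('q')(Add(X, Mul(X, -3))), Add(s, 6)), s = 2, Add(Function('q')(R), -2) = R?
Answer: Rational(-160447354, 64343005) ≈ -2.4936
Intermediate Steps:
Function('q')(R) = Add(2, R)
Function('A')(X) = Add(16, Mul(-16, X)) (Function('A')(X) = Mul(Add(2, Add(X, Mul(X, -3))), Add(2, 6)) = Mul(Add(2, Add(X, Mul(-3, X))), 8) = Mul(Add(2, Mul(-2, X)), 8) = Add(16, Mul(-16, X)))
Add(Mul(-24908, Pow(10966, -1)), Mul(Function('A')(-162), Pow(-11735, -1))) = Add(Mul(-24908, Pow(10966, -1)), Mul(Add(16, Mul(-16, -162)), Pow(-11735, -1))) = Add(Mul(-24908, Rational(1, 10966)), Mul(Add(16, 2592), Rational(-1, 11735))) = Add(Rational(-12454, 5483), Mul(2608, Rational(-1, 11735))) = Add(Rational(-12454, 5483), Rational(-2608, 11735)) = Rational(-160447354, 64343005)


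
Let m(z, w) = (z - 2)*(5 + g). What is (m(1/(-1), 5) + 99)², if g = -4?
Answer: 9216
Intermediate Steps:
m(z, w) = -2 + z (m(z, w) = (z - 2)*(5 - 4) = (-2 + z)*1 = -2 + z)
(m(1/(-1), 5) + 99)² = ((-2 + 1/(-1)) + 99)² = ((-2 - 1) + 99)² = (-3 + 99)² = 96² = 9216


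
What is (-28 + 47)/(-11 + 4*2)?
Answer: -19/3 ≈ -6.3333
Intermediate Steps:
(-28 + 47)/(-11 + 4*2) = 19/(-11 + 8) = 19/(-3) = 19*(-⅓) = -19/3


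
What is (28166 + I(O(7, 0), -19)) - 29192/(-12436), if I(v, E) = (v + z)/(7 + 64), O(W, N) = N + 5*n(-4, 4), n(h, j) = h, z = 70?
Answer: 6218008282/220739 ≈ 28169.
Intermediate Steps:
O(W, N) = -20 + N (O(W, N) = N + 5*(-4) = N - 20 = -20 + N)
I(v, E) = 70/71 + v/71 (I(v, E) = (v + 70)/(7 + 64) = (70 + v)/71 = (70 + v)*(1/71) = 70/71 + v/71)
(28166 + I(O(7, 0), -19)) - 29192/(-12436) = (28166 + (70/71 + (-20 + 0)/71)) - 29192/(-12436) = (28166 + (70/71 + (1/71)*(-20))) - 29192*(-1/12436) = (28166 + (70/71 - 20/71)) + 7298/3109 = (28166 + 50/71) + 7298/3109 = 1999836/71 + 7298/3109 = 6218008282/220739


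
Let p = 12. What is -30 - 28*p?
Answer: -366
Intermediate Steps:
-30 - 28*p = -30 - 28*12 = -30 - 336 = -366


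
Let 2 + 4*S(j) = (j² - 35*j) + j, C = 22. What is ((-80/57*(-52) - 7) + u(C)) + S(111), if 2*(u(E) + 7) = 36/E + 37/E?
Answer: 1377451/627 ≈ 2196.9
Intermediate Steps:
S(j) = -½ - 17*j/2 + j²/4 (S(j) = -½ + ((j² - 35*j) + j)/4 = -½ + (j² - 34*j)/4 = -½ + (-17*j/2 + j²/4) = -½ - 17*j/2 + j²/4)
u(E) = -7 + 73/(2*E) (u(E) = -7 + (36/E + 37/E)/2 = -7 + (73/E)/2 = -7 + 73/(2*E))
((-80/57*(-52) - 7) + u(C)) + S(111) = ((-80/57*(-52) - 7) + (-7 + (73/2)/22)) + (-½ - 17/2*111 + (¼)*111²) = ((-80*1/57*(-52) - 7) + (-7 + (73/2)*(1/22))) + (-½ - 1887/2 + (¼)*12321) = ((-80/57*(-52) - 7) + (-7 + 73/44)) + (-½ - 1887/2 + 12321/4) = ((4160/57 - 7) - 235/44) + 8545/4 = (3761/57 - 235/44) + 8545/4 = 152089/2508 + 8545/4 = 1377451/627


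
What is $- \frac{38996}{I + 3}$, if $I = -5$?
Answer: $19498$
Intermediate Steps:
$- \frac{38996}{I + 3} = - \frac{38996}{-5 + 3} = - \frac{38996}{-2} = \left(-38996\right) \left(- \frac{1}{2}\right) = 19498$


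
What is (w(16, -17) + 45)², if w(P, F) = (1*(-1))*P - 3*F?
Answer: 6400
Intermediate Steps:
w(P, F) = -P - 3*F
(w(16, -17) + 45)² = ((-1*16 - 3*(-17)) + 45)² = ((-16 + 51) + 45)² = (35 + 45)² = 80² = 6400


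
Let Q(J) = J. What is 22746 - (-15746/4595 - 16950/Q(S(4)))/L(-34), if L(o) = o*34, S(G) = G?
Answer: 241606341323/10623640 ≈ 22742.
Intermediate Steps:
L(o) = 34*o
22746 - (-15746/4595 - 16950/Q(S(4)))/L(-34) = 22746 - (-15746/4595 - 16950/4)/(34*(-34)) = 22746 - (-15746*1/4595 - 16950*¼)/(-1156) = 22746 - (-15746/4595 - 8475/2)*(-1)/1156 = 22746 - (-38974117)*(-1)/(9190*1156) = 22746 - 1*38974117/10623640 = 22746 - 38974117/10623640 = 241606341323/10623640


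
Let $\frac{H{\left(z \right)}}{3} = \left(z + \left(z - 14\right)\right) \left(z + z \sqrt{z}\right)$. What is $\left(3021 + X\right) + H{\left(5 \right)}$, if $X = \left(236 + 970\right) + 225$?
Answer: $4392 - 60 \sqrt{5} \approx 4257.8$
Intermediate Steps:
$X = 1431$ ($X = 1206 + 225 = 1431$)
$H{\left(z \right)} = 3 \left(-14 + 2 z\right) \left(z + z^{\frac{3}{2}}\right)$ ($H{\left(z \right)} = 3 \left(z + \left(z - 14\right)\right) \left(z + z \sqrt{z}\right) = 3 \left(z + \left(-14 + z\right)\right) \left(z + z^{\frac{3}{2}}\right) = 3 \left(-14 + 2 z\right) \left(z + z^{\frac{3}{2}}\right)$)
$\left(3021 + X\right) + H{\left(5 \right)} = \left(3021 + 1431\right) + \left(\left(-42\right) 5 - 42 \cdot 5^{\frac{3}{2}} + 6 \cdot 5^{2} + 6 \cdot 5^{\frac{5}{2}}\right) = 4452 + \left(-210 - 42 \cdot 5 \sqrt{5} + 6 \cdot 25 + 6 \cdot 25 \sqrt{5}\right) = 4452 + \left(-210 - 210 \sqrt{5} + 150 + 150 \sqrt{5}\right) = 4452 - \left(60 + 60 \sqrt{5}\right) = 4392 - 60 \sqrt{5}$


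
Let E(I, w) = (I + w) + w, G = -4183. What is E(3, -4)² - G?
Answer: 4208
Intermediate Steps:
E(I, w) = I + 2*w
E(3, -4)² - G = (3 + 2*(-4))² - 1*(-4183) = (3 - 8)² + 4183 = (-5)² + 4183 = 25 + 4183 = 4208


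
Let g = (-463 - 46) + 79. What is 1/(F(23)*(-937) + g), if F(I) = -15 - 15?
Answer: 1/27680 ≈ 3.6127e-5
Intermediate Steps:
F(I) = -30
g = -430 (g = -509 + 79 = -430)
1/(F(23)*(-937) + g) = 1/(-30*(-937) - 430) = 1/(28110 - 430) = 1/27680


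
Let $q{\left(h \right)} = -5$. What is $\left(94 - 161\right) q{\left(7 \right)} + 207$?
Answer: $542$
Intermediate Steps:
$\left(94 - 161\right) q{\left(7 \right)} + 207 = \left(94 - 161\right) \left(-5\right) + 207 = \left(-67\right) \left(-5\right) + 207 = 335 + 207 = 542$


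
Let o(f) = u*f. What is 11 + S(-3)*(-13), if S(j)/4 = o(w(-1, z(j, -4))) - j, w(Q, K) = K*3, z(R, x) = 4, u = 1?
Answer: -769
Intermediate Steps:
w(Q, K) = 3*K
o(f) = f (o(f) = 1*f = f)
S(j) = 48 - 4*j (S(j) = 4*(3*4 - j) = 4*(12 - j) = 48 - 4*j)
11 + S(-3)*(-13) = 11 + (48 - 4*(-3))*(-13) = 11 + (48 + 12)*(-13) = 11 + 60*(-13) = 11 - 780 = -769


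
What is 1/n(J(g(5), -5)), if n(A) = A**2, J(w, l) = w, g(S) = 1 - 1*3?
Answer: 1/4 ≈ 0.25000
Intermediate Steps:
g(S) = -2 (g(S) = 1 - 3 = -2)
1/n(J(g(5), -5)) = 1/((-2)**2) = 1/4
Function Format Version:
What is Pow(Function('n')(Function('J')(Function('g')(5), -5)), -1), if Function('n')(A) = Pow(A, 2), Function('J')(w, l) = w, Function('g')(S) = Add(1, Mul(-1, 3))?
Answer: Rational(1, 4) ≈ 0.25000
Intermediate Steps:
Function('g')(S) = -2 (Function('g')(S) = Add(1, -3) = -2)
Pow(Function('n')(Function('J')(Function('g')(5), -5)), -1) = Pow(Pow(-2, 2), -1) = Pow(4, -1) = Rational(1, 4)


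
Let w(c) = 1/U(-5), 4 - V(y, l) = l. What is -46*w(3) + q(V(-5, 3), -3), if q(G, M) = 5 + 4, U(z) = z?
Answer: 91/5 ≈ 18.200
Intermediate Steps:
V(y, l) = 4 - l
q(G, M) = 9
w(c) = -1/5 (w(c) = 1/(-5) = -1/5)
-46*w(3) + q(V(-5, 3), -3) = -46*(-1/5) + 9 = 46/5 + 9 = 91/5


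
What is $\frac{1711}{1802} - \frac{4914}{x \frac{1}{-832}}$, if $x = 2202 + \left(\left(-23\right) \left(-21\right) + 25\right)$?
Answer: $\frac{3686010053}{2441710} \approx 1509.6$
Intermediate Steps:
$x = 2710$ ($x = 2202 + \left(483 + 25\right) = 2202 + 508 = 2710$)
$\frac{1711}{1802} - \frac{4914}{x \frac{1}{-832}} = \frac{1711}{1802} - \frac{4914}{2710 \frac{1}{-832}} = 1711 \cdot \frac{1}{1802} - \frac{4914}{2710 \left(- \frac{1}{832}\right)} = \frac{1711}{1802} - \frac{4914}{- \frac{1355}{416}} = \frac{1711}{1802} - - \frac{2044224}{1355} = \frac{1711}{1802} + \frac{2044224}{1355} = \frac{3686010053}{2441710}$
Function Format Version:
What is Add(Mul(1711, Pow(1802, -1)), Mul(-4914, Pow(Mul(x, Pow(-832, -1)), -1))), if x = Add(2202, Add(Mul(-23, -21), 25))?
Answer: Rational(3686010053, 2441710) ≈ 1509.6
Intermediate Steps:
x = 2710 (x = Add(2202, Add(483, 25)) = Add(2202, 508) = 2710)
Add(Mul(1711, Pow(1802, -1)), Mul(-4914, Pow(Mul(x, Pow(-832, -1)), -1))) = Add(Mul(1711, Pow(1802, -1)), Mul(-4914, Pow(Mul(2710, Pow(-832, -1)), -1))) = Add(Mul(1711, Rational(1, 1802)), Mul(-4914, Pow(Mul(2710, Rational(-1, 832)), -1))) = Add(Rational(1711, 1802), Mul(-4914, Pow(Rational(-1355, 416), -1))) = Add(Rational(1711, 1802), Mul(-4914, Rational(-416, 1355))) = Add(Rational(1711, 1802), Rational(2044224, 1355)) = Rational(3686010053, 2441710)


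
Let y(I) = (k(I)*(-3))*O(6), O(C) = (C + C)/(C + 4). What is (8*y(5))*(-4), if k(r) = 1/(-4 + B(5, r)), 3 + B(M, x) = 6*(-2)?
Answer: -576/95 ≈ -6.0632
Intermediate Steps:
B(M, x) = -15 (B(M, x) = -3 + 6*(-2) = -3 - 12 = -15)
O(C) = 2*C/(4 + C) (O(C) = (2*C)/(4 + C) = 2*C/(4 + C))
k(r) = -1/19 (k(r) = 1/(-4 - 15) = 1/(-19) = -1/19)
y(I) = 18/95 (y(I) = (-1/19*(-3))*(2*6/(4 + 6)) = 3*(2*6/10)/19 = 3*(2*6*(⅒))/19 = (3/19)*(6/5) = 18/95)
(8*y(5))*(-4) = (8*(18/95))*(-4) = (144/95)*(-4) = -576/95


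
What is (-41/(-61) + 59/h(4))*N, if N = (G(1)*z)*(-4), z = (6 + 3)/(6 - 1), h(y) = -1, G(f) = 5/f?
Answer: 128088/61 ≈ 2099.8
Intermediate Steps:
z = 9/5 ≈ 1.8000
N = -36 (N = ((5/1)*(9/5))*(-4) = ((5*1)*(9/5))*(-4) = (5*(9/5))*(-4) = 9*(-4) = -36)
(-41/(-61) + 59/h(4))*N = (-41/(-61) + 59/(-1))*(-36) = (-41*(-1/61) + 59*(-1))*(-36) = (41/61 - 59)*(-36) = -3558/61*(-36) = 128088/61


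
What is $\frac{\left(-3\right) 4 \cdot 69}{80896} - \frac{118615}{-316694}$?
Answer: $\frac{166665293}{457487104} \approx 0.36431$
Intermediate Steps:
$\frac{\left(-3\right) 4 \cdot 69}{80896} - \frac{118615}{-316694} = \left(-12\right) 69 \cdot \frac{1}{80896} - - \frac{16945}{45242} = \left(-828\right) \frac{1}{80896} + \frac{16945}{45242} = - \frac{207}{20224} + \frac{16945}{45242} = \frac{166665293}{457487104}$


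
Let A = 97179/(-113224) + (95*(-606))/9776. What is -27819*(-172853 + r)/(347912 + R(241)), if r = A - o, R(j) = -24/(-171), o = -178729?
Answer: -321920693132773185/685952664772544 ≈ -469.30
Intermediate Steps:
A = -233385237/34589932 (A = 97179*(-1/113224) - 57570*1/9776 = -97179/113224 - 28785/4888 = -233385237/34589932 ≈ -6.7472)
R(j) = 8/57 (R(j) = -24*(-1/171) = 8/57)
r = 6181990571191/34589932 (r = -233385237/34589932 - 1*(-178729) = -233385237/34589932 + 178729 = 6181990571191/34589932 ≈ 1.7872e+5)
-27819*(-172853 + r)/(347912 + R(241)) = -27819*(-172853 + 6181990571191/34589932)/(347912 + 8/57) = -27819/(19830992/(57*(203017055195/34589932))) = -27819/((19830992/57)*(34589932/203017055195)) = -27819/685952664772544/11571972146115 = -27819*11571972146115/685952664772544 = -321920693132773185/685952664772544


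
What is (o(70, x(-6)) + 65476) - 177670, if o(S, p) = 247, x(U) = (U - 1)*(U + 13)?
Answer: -111947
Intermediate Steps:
x(U) = (-1 + U)*(13 + U)
(o(70, x(-6)) + 65476) - 177670 = (247 + 65476) - 177670 = 65723 - 177670 = -111947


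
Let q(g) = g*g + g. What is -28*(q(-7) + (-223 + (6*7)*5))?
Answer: -812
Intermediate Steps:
q(g) = g + g² (q(g) = g² + g = g + g²)
-28*(q(-7) + (-223 + (6*7)*5)) = -28*(-7*(1 - 7) + (-223 + (6*7)*5)) = -28*(-7*(-6) + (-223 + 42*5)) = -28*(42 + (-223 + 210)) = -28*(42 - 13) = -28*29 = -812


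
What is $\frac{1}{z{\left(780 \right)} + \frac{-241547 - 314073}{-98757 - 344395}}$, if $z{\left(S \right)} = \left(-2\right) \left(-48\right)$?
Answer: $\frac{110788}{10774553} \approx 0.010282$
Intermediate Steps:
$z{\left(S \right)} = 96$
$\frac{1}{z{\left(780 \right)} + \frac{-241547 - 314073}{-98757 - 344395}} = \frac{1}{96 + \frac{-241547 - 314073}{-98757 - 344395}} = \frac{1}{96 - \frac{555620}{-443152}} = \frac{1}{96 - - \frac{138905}{110788}} = \frac{1}{96 + \frac{138905}{110788}} = \frac{1}{\frac{10774553}{110788}} = \frac{110788}{10774553}$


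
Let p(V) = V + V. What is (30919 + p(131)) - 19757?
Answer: 11424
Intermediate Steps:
p(V) = 2*V
(30919 + p(131)) - 19757 = (30919 + 2*131) - 19757 = (30919 + 262) - 19757 = 31181 - 19757 = 11424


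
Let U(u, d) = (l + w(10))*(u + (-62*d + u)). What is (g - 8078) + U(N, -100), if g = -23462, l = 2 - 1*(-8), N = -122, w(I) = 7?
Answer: 69712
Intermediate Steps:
l = 10 (l = 2 + 8 = 10)
U(u, d) = -1054*d + 34*u (U(u, d) = (10 + 7)*(u + (-62*d + u)) = 17*(u + (u - 62*d)) = 17*(-62*d + 2*u) = -1054*d + 34*u)
(g - 8078) + U(N, -100) = (-23462 - 8078) + (-1054*(-100) + 34*(-122)) = -31540 + (105400 - 4148) = -31540 + 101252 = 69712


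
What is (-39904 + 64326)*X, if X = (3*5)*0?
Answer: 0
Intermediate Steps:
X = 0 (X = 15*0 = 0)
(-39904 + 64326)*X = (-39904 + 64326)*0 = 24422*0 = 0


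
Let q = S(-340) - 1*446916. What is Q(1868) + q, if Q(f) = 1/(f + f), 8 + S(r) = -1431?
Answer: -1675054279/3736 ≈ -4.4836e+5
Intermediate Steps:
S(r) = -1439 (S(r) = -8 - 1431 = -1439)
Q(f) = 1/(2*f)
q = -448355 (q = -1439 - 1*446916 = -1439 - 446916 = -448355)
Q(1868) + q = (½)/1868 - 448355 = (½)*(1/1868) - 448355 = 1/3736 - 448355 = -1675054279/3736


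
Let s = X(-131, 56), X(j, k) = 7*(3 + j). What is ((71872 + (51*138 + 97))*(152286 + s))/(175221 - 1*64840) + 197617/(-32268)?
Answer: 385931531285563/3561774108 ≈ 1.0835e+5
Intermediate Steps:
X(j, k) = 21 + 7*j
s = -896 (s = 21 + 7*(-131) = 21 - 917 = -896)
((71872 + (51*138 + 97))*(152286 + s))/(175221 - 1*64840) + 197617/(-32268) = ((71872 + (51*138 + 97))*(152286 - 896))/(175221 - 1*64840) + 197617/(-32268) = ((71872 + (7038 + 97))*151390)/(175221 - 64840) + 197617*(-1/32268) = ((71872 + 7135)*151390)/110381 - 197617/32268 = (79007*151390)*(1/110381) - 197617/32268 = 11960869730*(1/110381) - 197617/32268 = 11960869730/110381 - 197617/32268 = 385931531285563/3561774108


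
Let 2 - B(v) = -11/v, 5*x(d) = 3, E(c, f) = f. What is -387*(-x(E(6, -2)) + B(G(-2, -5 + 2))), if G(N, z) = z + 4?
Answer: -23994/5 ≈ -4798.8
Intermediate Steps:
x(d) = ⅗ (x(d) = (⅕)*3 = ⅗)
G(N, z) = 4 + z
B(v) = 2 + 11/v (B(v) = 2 - (-11)/v = 2 + 11/v)
-387*(-x(E(6, -2)) + B(G(-2, -5 + 2))) = -387*(-1*⅗ + (2 + 11/(4 + (-5 + 2)))) = -387*(-⅗ + (2 + 11/(4 - 3))) = -387*(-⅗ + (2 + 11/1)) = -387*(-⅗ + (2 + 11*1)) = -387*(-⅗ + (2 + 11)) = -387*(-⅗ + 13) = -387*62/5 = -23994/5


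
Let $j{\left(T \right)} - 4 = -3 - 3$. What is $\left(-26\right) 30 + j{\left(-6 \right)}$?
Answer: $-782$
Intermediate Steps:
$j{\left(T \right)} = -2$ ($j{\left(T \right)} = 4 - 6 = -2$)
$\left(-26\right) 30 + j{\left(-6 \right)} = \left(-26\right) 30 - 2 = -780 - 2 = -782$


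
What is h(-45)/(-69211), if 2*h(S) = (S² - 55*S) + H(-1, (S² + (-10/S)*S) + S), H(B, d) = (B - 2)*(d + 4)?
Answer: 711/69211 ≈ 0.010273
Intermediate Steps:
H(B, d) = (-2 + B)*(4 + d)
h(S) = 9 - S² - 29*S (h(S) = ((S² - 55*S) + (-8 - 2*((S² + (-10/S)*S) + S) + 4*(-1) - ((S² + (-10/S)*S) + S)))/2 = ((S² - 55*S) + (-8 - 2*((S² - 10) + S) - 4 - ((S² - 10) + S)))/2 = ((S² - 55*S) + (-8 - 2*((-10 + S²) + S) - 4 - ((-10 + S²) + S)))/2 = ((S² - 55*S) + (-8 - 2*(-10 + S + S²) - 4 - (-10 + S + S²)))/2 = ((S² - 55*S) + (-8 + (20 - 2*S - 2*S²) - 4 + (10 - S - S²)))/2 = ((S² - 55*S) + (18 - 3*S - 3*S²))/2 = (18 - 58*S - 2*S²)/2 = 9 - S² - 29*S)
h(-45)/(-69211) = (9 - 1*(-45)² - 29*(-45))/(-69211) = (9 - 1*2025 + 1305)*(-1/69211) = (9 - 2025 + 1305)*(-1/69211) = -711*(-1/69211) = 711/69211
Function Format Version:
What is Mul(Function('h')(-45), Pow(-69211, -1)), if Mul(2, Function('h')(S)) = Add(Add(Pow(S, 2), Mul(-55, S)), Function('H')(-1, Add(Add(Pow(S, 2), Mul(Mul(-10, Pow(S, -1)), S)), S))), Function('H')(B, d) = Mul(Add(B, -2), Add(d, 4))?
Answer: Rational(711, 69211) ≈ 0.010273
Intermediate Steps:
Function('H')(B, d) = Mul(Add(-2, B), Add(4, d))
Function('h')(S) = Add(9, Mul(-1, Pow(S, 2)), Mul(-29, S)) (Function('h')(S) = Mul(Rational(1, 2), Add(Add(Pow(S, 2), Mul(-55, S)), Add(-8, Mul(-2, Add(Add(Pow(S, 2), Mul(Mul(-10, Pow(S, -1)), S)), S)), Mul(4, -1), Mul(-1, Add(Add(Pow(S, 2), Mul(Mul(-10, Pow(S, -1)), S)), S))))) = Mul(Rational(1, 2), Add(Add(Pow(S, 2), Mul(-55, S)), Add(-8, Mul(-2, Add(Add(Pow(S, 2), -10), S)), -4, Mul(-1, Add(Add(Pow(S, 2), -10), S))))) = Mul(Rational(1, 2), Add(Add(Pow(S, 2), Mul(-55, S)), Add(-8, Mul(-2, Add(Add(-10, Pow(S, 2)), S)), -4, Mul(-1, Add(Add(-10, Pow(S, 2)), S))))) = Mul(Rational(1, 2), Add(Add(Pow(S, 2), Mul(-55, S)), Add(-8, Mul(-2, Add(-10, S, Pow(S, 2))), -4, Mul(-1, Add(-10, S, Pow(S, 2)))))) = Mul(Rational(1, 2), Add(Add(Pow(S, 2), Mul(-55, S)), Add(-8, Add(20, Mul(-2, S), Mul(-2, Pow(S, 2))), -4, Add(10, Mul(-1, S), Mul(-1, Pow(S, 2)))))) = Mul(Rational(1, 2), Add(Add(Pow(S, 2), Mul(-55, S)), Add(18, Mul(-3, S), Mul(-3, Pow(S, 2))))) = Mul(Rational(1, 2), Add(18, Mul(-58, S), Mul(-2, Pow(S, 2)))) = Add(9, Mul(-1, Pow(S, 2)), Mul(-29, S)))
Mul(Function('h')(-45), Pow(-69211, -1)) = Mul(Add(9, Mul(-1, Pow(-45, 2)), Mul(-29, -45)), Pow(-69211, -1)) = Mul(Add(9, Mul(-1, 2025), 1305), Rational(-1, 69211)) = Mul(Add(9, -2025, 1305), Rational(-1, 69211)) = Mul(-711, Rational(-1, 69211)) = Rational(711, 69211)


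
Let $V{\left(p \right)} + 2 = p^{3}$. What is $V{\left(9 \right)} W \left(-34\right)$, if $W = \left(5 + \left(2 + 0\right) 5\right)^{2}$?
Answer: $-5561550$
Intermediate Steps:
$V{\left(p \right)} = -2 + p^{3}$
$W = 225$ ($W = \left(5 + 2 \cdot 5\right)^{2} = \left(5 + 10\right)^{2} = 15^{2} = 225$)
$V{\left(9 \right)} W \left(-34\right) = \left(-2 + 9^{3}\right) 225 \left(-34\right) = \left(-2 + 729\right) 225 \left(-34\right) = 727 \cdot 225 \left(-34\right) = 163575 \left(-34\right) = -5561550$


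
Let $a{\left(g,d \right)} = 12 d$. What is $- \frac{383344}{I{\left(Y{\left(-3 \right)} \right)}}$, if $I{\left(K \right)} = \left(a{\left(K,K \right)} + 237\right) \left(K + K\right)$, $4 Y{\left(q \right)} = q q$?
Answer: $- \frac{95836}{297} \approx -322.68$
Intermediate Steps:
$Y{\left(q \right)} = \frac{q^{2}}{4}$ ($Y{\left(q \right)} = \frac{q q}{4} = \frac{q^{2}}{4}$)
$I{\left(K \right)} = 2 K \left(237 + 12 K\right)$ ($I{\left(K \right)} = \left(12 K + 237\right) \left(K + K\right) = \left(237 + 12 K\right) 2 K = 2 K \left(237 + 12 K\right)$)
$- \frac{383344}{I{\left(Y{\left(-3 \right)} \right)}} = - \frac{383344}{6 \frac{\left(-3\right)^{2}}{4} \left(79 + 4 \frac{\left(-3\right)^{2}}{4}\right)} = - \frac{383344}{6 \cdot \frac{1}{4} \cdot 9 \left(79 + 4 \cdot \frac{1}{4} \cdot 9\right)} = - \frac{383344}{6 \cdot \frac{9}{4} \left(79 + 4 \cdot \frac{9}{4}\right)} = - \frac{383344}{6 \cdot \frac{9}{4} \left(79 + 9\right)} = - \frac{383344}{6 \cdot \frac{9}{4} \cdot 88} = - \frac{383344}{1188} = \left(-383344\right) \frac{1}{1188} = - \frac{95836}{297}$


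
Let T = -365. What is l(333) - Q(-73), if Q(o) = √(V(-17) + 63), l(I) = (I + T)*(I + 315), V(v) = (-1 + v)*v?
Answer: -20736 - 3*√41 ≈ -20755.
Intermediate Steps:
V(v) = v*(-1 + v)
l(I) = (-365 + I)*(315 + I) (l(I) = (I - 365)*(I + 315) = (-365 + I)*(315 + I))
Q(o) = 3*√41 (Q(o) = √(-17*(-1 - 17) + 63) = √(-17*(-18) + 63) = √(306 + 63) = √369 = 3*√41)
l(333) - Q(-73) = (-114975 + 333² - 50*333) - 3*√41 = (-114975 + 110889 - 16650) - 3*√41 = -20736 - 3*√41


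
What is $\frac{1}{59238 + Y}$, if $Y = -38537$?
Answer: $\frac{1}{20701} \approx 4.8307 \cdot 10^{-5}$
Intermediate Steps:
$\frac{1}{59238 + Y} = \frac{1}{59238 - 38537} = \frac{1}{20701}$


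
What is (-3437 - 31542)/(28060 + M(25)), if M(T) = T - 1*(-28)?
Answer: -34979/28113 ≈ -1.2442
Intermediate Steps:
M(T) = 28 + T (M(T) = T + 28 = 28 + T)
(-3437 - 31542)/(28060 + M(25)) = (-3437 - 31542)/(28060 + (28 + 25)) = -34979/(28060 + 53) = -34979/28113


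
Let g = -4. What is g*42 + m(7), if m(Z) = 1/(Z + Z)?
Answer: -2351/14 ≈ -167.93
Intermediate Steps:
m(Z) = 1/(2*Z)
g*42 + m(7) = -4*42 + (1/2)/7 = -168 + (1/2)*(1/7) = -168 + 1/14 = -2351/14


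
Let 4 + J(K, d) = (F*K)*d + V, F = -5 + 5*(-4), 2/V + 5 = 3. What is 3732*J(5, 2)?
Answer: -951660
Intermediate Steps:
V = -1 (V = 2/(-5 + 3) = 2/(-2) = 2*(-½) = -1)
F = -25 (F = -5 - 20 = -25)
J(K, d) = -5 - 25*K*d (J(K, d) = -4 + ((-25*K)*d - 1) = -4 + (-25*K*d - 1) = -4 + (-1 - 25*K*d) = -5 - 25*K*d)
3732*J(5, 2) = 3732*(-5 - 25*5*2) = 3732*(-5 - 250) = 3732*(-255) = -951660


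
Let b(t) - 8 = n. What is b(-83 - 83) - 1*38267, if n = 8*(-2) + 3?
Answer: -38272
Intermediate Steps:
n = -13 (n = -16 + 3 = -13)
b(t) = -5 (b(t) = 8 - 13 = -5)
b(-83 - 83) - 1*38267 = -5 - 1*38267 = -5 - 38267 = -38272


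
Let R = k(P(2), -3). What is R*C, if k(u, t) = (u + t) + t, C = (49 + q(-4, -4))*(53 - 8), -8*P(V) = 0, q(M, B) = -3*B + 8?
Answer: -18630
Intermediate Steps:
q(M, B) = 8 - 3*B
P(V) = 0 (P(V) = -1/8*0 = 0)
C = 3105 (C = (49 + (8 - 3*(-4)))*(53 - 8) = (49 + (8 + 12))*45 = (49 + 20)*45 = 69*45 = 3105)
k(u, t) = u + 2*t (k(u, t) = (t + u) + t = u + 2*t)
R = -6 (R = 0 + 2*(-3) = 0 - 6 = -6)
R*C = -6*3105 = -18630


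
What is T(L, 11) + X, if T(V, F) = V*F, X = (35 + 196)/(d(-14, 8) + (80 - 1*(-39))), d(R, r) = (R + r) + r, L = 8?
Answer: 989/11 ≈ 89.909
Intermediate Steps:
d(R, r) = R + 2*r
X = 21/11 (X = (35 + 196)/((-14 + 2*8) + (80 - 1*(-39))) = 231/((-14 + 16) + (80 + 39)) = 231/(2 + 119) = 231/121 = 231*(1/121) = 21/11 ≈ 1.9091)
T(V, F) = F*V
T(L, 11) + X = 11*8 + 21/11 = 88 + 21/11 = 989/11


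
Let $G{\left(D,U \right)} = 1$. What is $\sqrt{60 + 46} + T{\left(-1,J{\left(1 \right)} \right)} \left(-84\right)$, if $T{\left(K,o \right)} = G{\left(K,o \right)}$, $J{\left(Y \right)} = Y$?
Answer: $-84 + \sqrt{106} \approx -73.704$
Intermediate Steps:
$T{\left(K,o \right)} = 1$
$\sqrt{60 + 46} + T{\left(-1,J{\left(1 \right)} \right)} \left(-84\right) = \sqrt{60 + 46} + 1 \left(-84\right) = \sqrt{106} - 84 = -84 + \sqrt{106}$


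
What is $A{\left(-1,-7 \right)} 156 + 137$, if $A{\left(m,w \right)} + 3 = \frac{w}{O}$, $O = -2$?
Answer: $215$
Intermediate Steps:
$A{\left(m,w \right)} = -3 - \frac{w}{2}$ ($A{\left(m,w \right)} = -3 + \frac{w}{-2} = -3 + w \left(- \frac{1}{2}\right) = -3 - \frac{w}{2}$)
$A{\left(-1,-7 \right)} 156 + 137 = \left(-3 - - \frac{7}{2}\right) 156 + 137 = \left(-3 + \frac{7}{2}\right) 156 + 137 = \frac{1}{2} \cdot 156 + 137 = 78 + 137 = 215$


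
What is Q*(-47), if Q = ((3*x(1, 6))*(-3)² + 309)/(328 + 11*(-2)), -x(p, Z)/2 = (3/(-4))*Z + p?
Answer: -3901/51 ≈ -76.490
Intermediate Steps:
x(p, Z) = -2*p + 3*Z/2 (x(p, Z) = -2*((3/(-4))*Z + p) = -2*((3*(-¼))*Z + p) = -2*(-3*Z/4 + p) = -2*(p - 3*Z/4) = -2*p + 3*Z/2)
Q = 83/51 (Q = ((3*(-2*1 + (3/2)*6))*(-3)² + 309)/(328 + 11*(-2)) = ((3*(-2 + 9))*9 + 309)/(328 - 22) = ((3*7)*9 + 309)/306 = (21*9 + 309)*(1/306) = (189 + 309)*(1/306) = 498*(1/306) = 83/51 ≈ 1.6275)
Q*(-47) = (83/51)*(-47) = -3901/51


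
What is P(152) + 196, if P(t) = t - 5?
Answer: 343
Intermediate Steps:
P(t) = -5 + t
P(152) + 196 = (-5 + 152) + 196 = 147 + 196 = 343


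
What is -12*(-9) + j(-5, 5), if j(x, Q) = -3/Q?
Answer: 537/5 ≈ 107.40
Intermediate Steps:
-12*(-9) + j(-5, 5) = -12*(-9) - 3/5 = 108 - 3*⅕ = 108 - ⅗ = 537/5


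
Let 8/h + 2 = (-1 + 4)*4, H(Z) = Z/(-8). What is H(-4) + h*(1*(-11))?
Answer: -83/10 ≈ -8.3000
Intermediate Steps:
H(Z) = -Z/8 (H(Z) = Z*(-⅛) = -Z/8)
h = ⅘ (h = 8/(-2 + (-1 + 4)*4) = 8/(-2 + 3*4) = 8/(-2 + 12) = 8/10 = 8*(⅒) = ⅘ ≈ 0.80000)
H(-4) + h*(1*(-11)) = -⅛*(-4) + 4*(1*(-11))/5 = ½ + (⅘)*(-11) = ½ - 44/5 = -83/10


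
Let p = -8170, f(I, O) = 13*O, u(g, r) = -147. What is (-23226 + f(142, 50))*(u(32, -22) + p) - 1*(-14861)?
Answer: 187779453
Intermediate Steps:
(-23226 + f(142, 50))*(u(32, -22) + p) - 1*(-14861) = (-23226 + 13*50)*(-147 - 8170) - 1*(-14861) = (-23226 + 650)*(-8317) + 14861 = -22576*(-8317) + 14861 = 187764592 + 14861 = 187779453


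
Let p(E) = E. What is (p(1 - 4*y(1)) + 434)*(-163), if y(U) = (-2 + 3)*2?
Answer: -69601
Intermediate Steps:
y(U) = 2 (y(U) = 1*2 = 2)
(p(1 - 4*y(1)) + 434)*(-163) = ((1 - 4*2) + 434)*(-163) = ((1 - 8) + 434)*(-163) = (-7 + 434)*(-163) = 427*(-163) = -69601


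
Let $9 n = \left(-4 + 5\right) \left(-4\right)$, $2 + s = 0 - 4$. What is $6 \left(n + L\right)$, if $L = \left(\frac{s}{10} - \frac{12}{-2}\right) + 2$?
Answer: $\frac{626}{15} \approx 41.733$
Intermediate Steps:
$s = -6$ ($s = -2 + \left(0 - 4\right) = -2 - 4 = -6$)
$n = - \frac{4}{9}$ ($n = \frac{\left(-4 + 5\right) \left(-4\right)}{9} = \frac{1 \left(-4\right)}{9} = \frac{1}{9} \left(-4\right) = - \frac{4}{9} \approx -0.44444$)
$L = \frac{37}{5}$ ($L = \left(- \frac{6}{10} - \frac{12}{-2}\right) + 2 = \left(\left(-6\right) \frac{1}{10} - -6\right) + 2 = \left(- \frac{3}{5} + 6\right) + 2 = \frac{27}{5} + 2 = \frac{37}{5} \approx 7.4$)
$6 \left(n + L\right) = 6 \left(- \frac{4}{9} + \frac{37}{5}\right) = 6 \cdot \frac{313}{45} = \frac{626}{15}$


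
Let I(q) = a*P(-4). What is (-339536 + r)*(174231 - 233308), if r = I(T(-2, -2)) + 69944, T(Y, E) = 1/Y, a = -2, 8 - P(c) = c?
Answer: 15928104432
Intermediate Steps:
P(c) = 8 - c
I(q) = -24 (I(q) = -2*(8 - 1*(-4)) = -2*(8 + 4) = -2*12 = -24)
r = 69920 (r = -24 + 69944 = 69920)
(-339536 + r)*(174231 - 233308) = (-339536 + 69920)*(174231 - 233308) = -269616*(-59077) = 15928104432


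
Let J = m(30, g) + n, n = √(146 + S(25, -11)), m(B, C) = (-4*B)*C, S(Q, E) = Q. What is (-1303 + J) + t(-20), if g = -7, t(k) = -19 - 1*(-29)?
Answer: -453 + 3*√19 ≈ -439.92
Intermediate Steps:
t(k) = 10 (t(k) = -19 + 29 = 10)
m(B, C) = -4*B*C
n = 3*√19 (n = √(146 + 25) = √171 = 3*√19 ≈ 13.077)
J = 840 + 3*√19 (J = -4*30*(-7) + 3*√19 = 840 + 3*√19 ≈ 853.08)
(-1303 + J) + t(-20) = (-1303 + (840 + 3*√19)) + 10 = (-463 + 3*√19) + 10 = -453 + 3*√19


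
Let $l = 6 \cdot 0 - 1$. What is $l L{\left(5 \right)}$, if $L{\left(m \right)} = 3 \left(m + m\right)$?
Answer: $-30$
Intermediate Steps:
$L{\left(m \right)} = 6 m$ ($L{\left(m \right)} = 3 \cdot 2 m = 6 m$)
$l = -1$ ($l = 0 - 1 = -1$)
$l L{\left(5 \right)} = - 6 \cdot 5 = \left(-1\right) 30 = -30$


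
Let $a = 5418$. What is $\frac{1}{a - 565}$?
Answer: $\frac{1}{4853} \approx 0.00020606$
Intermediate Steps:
$\frac{1}{a - 565} = \frac{1}{5418 - 565} = \frac{1}{4853}$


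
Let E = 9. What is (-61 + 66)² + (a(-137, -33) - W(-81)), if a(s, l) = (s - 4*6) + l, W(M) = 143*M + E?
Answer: 11405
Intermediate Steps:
W(M) = 9 + 143*M (W(M) = 143*M + 9 = 9 + 143*M)
a(s, l) = -24 + l + s (a(s, l) = (s - 24) + l = (-24 + s) + l = -24 + l + s)
(-61 + 66)² + (a(-137, -33) - W(-81)) = (-61 + 66)² + ((-24 - 33 - 137) - (9 + 143*(-81))) = 5² + (-194 - (9 - 11583)) = 25 + (-194 - 1*(-11574)) = 25 + (-194 + 11574) = 25 + 11380 = 11405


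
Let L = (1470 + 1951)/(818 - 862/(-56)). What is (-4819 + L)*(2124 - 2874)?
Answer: 16853336550/4667 ≈ 3.6112e+6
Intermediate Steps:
L = 95788/23335 (L = 3421/(818 - 862*(-1/56)) = 3421/(818 + 431/28) = 3421/(23335/28) = 3421*(28/23335) = 95788/23335 ≈ 4.1049)
(-4819 + L)*(2124 - 2874) = (-4819 + 95788/23335)*(2124 - 2874) = -112355577/23335*(-750) = 16853336550/4667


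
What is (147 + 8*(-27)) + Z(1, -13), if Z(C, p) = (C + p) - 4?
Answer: -85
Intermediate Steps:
Z(C, p) = -4 + C + p
(147 + 8*(-27)) + Z(1, -13) = (147 + 8*(-27)) + (-4 + 1 - 13) = (147 - 216) - 16 = -69 - 16 = -85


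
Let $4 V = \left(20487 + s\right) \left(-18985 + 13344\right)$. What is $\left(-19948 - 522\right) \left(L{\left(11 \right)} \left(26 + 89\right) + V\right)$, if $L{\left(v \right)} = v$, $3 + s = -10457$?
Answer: $\frac{578863423045}{2} \approx 2.8943 \cdot 10^{11}$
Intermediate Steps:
$s = -10460$ ($s = -3 - 10457 = -10460$)
$V = - \frac{56562307}{4}$ ($V = \frac{\left(20487 - 10460\right) \left(-18985 + 13344\right)}{4} = \frac{10027 \left(-5641\right)}{4} = \frac{1}{4} \left(-56562307\right) = - \frac{56562307}{4} \approx -1.4141 \cdot 10^{7}$)
$\left(-19948 - 522\right) \left(L{\left(11 \right)} \left(26 + 89\right) + V\right) = \left(-19948 - 522\right) \left(11 \left(26 + 89\right) - \frac{56562307}{4}\right) = - 20470 \left(11 \cdot 115 - \frac{56562307}{4}\right) = - 20470 \left(1265 - \frac{56562307}{4}\right) = \left(-20470\right) \left(- \frac{56557247}{4}\right) = \frac{578863423045}{2}$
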